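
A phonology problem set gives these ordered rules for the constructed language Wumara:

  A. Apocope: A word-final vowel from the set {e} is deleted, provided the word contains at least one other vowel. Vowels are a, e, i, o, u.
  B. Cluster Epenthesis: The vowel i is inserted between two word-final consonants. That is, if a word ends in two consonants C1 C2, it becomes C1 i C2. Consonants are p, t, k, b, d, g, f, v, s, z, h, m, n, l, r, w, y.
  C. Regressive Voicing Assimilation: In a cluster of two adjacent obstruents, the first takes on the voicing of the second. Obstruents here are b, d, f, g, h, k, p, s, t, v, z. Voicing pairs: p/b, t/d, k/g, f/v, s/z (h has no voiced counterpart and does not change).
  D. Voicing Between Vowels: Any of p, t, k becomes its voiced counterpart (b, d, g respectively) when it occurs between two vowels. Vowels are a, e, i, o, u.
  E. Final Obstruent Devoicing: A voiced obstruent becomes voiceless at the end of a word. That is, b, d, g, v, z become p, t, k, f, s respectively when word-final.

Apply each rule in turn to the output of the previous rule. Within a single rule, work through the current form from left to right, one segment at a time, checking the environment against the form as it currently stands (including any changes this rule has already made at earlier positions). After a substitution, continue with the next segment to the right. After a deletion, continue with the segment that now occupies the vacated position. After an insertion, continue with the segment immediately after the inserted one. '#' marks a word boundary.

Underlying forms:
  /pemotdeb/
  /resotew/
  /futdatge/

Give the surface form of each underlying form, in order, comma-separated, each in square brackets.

[pemoddep], [resodew], [fuddadik]

/pemotdeb/:
  A Apocope: no change — [pemotdeb]
  B Cluster Epenthesis: no change — [pemotdeb]
  C Regressive Voicing Assimilation: [pemotdeb] → [pemoddeb]
  D Voicing Between Vowels: no change — [pemoddeb]
  E Final Obstruent Devoicing: [pemoddeb] → [pemoddep]
/resotew/:
  A Apocope: no change — [resotew]
  B Cluster Epenthesis: no change — [resotew]
  C Regressive Voicing Assimilation: no change — [resotew]
  D Voicing Between Vowels: [resotew] → [resodew]
  E Final Obstruent Devoicing: no change — [resodew]
/futdatge/:
  A Apocope: [futdatge] → [futdatg]
  B Cluster Epenthesis: [futdatg] → [futdatig]
  C Regressive Voicing Assimilation: [futdatig] → [fuddatig]
  D Voicing Between Vowels: [fuddatig] → [fuddadig]
  E Final Obstruent Devoicing: [fuddadig] → [fuddadik]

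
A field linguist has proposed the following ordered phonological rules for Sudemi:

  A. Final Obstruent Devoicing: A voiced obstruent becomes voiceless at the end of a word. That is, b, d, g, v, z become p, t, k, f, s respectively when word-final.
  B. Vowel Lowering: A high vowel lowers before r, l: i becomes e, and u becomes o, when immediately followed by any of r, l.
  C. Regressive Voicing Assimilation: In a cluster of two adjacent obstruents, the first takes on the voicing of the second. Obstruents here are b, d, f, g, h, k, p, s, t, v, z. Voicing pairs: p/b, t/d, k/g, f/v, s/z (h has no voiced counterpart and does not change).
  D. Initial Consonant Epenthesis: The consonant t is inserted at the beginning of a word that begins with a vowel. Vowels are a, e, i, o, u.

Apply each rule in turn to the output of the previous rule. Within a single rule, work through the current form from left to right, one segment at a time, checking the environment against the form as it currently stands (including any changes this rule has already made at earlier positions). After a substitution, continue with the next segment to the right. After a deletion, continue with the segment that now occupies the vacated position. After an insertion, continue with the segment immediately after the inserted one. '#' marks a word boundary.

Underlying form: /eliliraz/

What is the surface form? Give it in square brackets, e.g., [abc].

[teleleras]

A Final Obstruent Devoicing: [eliliraz] → [eliliras]
B Vowel Lowering: [eliliras] → [eleleras]
C Regressive Voicing Assimilation: no change — [eleleras]
D Initial Consonant Epenthesis: [eleleras] → [teleleras]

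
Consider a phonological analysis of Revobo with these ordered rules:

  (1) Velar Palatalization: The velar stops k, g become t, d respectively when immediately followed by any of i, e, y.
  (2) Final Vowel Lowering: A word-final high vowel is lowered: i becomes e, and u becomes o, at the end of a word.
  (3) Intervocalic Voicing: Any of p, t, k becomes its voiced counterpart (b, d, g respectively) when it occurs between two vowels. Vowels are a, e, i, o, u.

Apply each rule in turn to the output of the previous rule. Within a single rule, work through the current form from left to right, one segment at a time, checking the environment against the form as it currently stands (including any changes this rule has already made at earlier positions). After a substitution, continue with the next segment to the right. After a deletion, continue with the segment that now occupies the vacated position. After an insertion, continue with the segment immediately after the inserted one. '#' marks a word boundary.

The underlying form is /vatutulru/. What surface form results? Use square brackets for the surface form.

(1) Velar Palatalization: no change — [vatutulru]
(2) Final Vowel Lowering: [vatutulru] → [vatutulro]
(3) Intervocalic Voicing: [vatutulro] → [vadudulro]

[vadudulro]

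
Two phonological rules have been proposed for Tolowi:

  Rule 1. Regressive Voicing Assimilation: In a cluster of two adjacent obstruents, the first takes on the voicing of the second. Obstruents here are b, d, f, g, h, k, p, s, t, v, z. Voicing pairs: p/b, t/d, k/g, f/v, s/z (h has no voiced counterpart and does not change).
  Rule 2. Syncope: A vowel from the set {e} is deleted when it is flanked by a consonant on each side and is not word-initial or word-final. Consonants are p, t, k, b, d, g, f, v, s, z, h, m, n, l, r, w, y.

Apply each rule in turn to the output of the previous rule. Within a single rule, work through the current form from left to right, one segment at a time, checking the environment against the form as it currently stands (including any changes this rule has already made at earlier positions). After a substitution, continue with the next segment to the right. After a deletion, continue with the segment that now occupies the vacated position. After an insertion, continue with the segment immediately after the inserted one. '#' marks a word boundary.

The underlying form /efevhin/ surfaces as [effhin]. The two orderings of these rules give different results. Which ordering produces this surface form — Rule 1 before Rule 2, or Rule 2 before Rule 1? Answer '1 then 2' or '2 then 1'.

1 then 2

Order 1 then 2:
  1 Regressive Voicing Assimilation: [efevhin] → [efefhin]
  2 Syncope: [efefhin] → [effhin]
  result: [effhin]
Order 2 then 1:
  2 Syncope: [efevhin] → [efvhin]
  1 Regressive Voicing Assimilation: [efvhin] → [evfhin]
  result: [evfhin]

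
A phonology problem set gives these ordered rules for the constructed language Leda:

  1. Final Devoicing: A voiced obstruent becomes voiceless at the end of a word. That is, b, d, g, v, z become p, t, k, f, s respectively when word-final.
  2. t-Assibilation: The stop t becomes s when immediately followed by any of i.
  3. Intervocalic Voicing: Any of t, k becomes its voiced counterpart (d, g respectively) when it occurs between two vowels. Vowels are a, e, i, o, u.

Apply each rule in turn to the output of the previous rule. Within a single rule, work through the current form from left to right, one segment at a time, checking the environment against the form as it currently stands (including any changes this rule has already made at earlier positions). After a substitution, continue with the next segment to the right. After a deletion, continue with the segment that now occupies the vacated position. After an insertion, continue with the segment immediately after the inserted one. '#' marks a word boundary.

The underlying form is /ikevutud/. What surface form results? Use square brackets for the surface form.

1 Final Devoicing: [ikevutud] → [ikevutut]
2 t-Assibilation: no change — [ikevutut]
3 Intervocalic Voicing: [ikevutut] → [igevudut]

[igevudut]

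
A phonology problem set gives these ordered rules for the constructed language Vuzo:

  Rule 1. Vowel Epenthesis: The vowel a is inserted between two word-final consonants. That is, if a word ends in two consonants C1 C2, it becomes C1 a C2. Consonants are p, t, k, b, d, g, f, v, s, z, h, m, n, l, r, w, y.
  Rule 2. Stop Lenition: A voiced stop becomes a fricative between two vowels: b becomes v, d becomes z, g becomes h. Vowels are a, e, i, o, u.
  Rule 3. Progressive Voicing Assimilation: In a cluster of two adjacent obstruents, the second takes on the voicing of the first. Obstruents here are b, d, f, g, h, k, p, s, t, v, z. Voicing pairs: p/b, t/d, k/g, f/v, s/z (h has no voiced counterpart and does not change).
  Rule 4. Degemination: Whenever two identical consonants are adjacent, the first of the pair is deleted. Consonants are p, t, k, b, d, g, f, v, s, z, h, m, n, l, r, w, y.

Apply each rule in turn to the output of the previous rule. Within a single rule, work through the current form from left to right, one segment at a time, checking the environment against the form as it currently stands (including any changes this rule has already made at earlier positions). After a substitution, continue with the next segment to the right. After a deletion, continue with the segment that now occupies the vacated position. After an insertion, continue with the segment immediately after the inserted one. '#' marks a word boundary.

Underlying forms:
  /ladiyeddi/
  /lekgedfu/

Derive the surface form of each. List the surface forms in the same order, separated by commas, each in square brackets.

[laziyedi], [lekedvu]

/ladiyeddi/:
  Rule 1 Vowel Epenthesis: no change — [ladiyeddi]
  Rule 2 Stop Lenition: [ladiyeddi] → [laziyeddi]
  Rule 3 Progressive Voicing Assimilation: no change — [laziyeddi]
  Rule 4 Degemination: [laziyeddi] → [laziyedi]
/lekgedfu/:
  Rule 1 Vowel Epenthesis: no change — [lekgedfu]
  Rule 2 Stop Lenition: no change — [lekgedfu]
  Rule 3 Progressive Voicing Assimilation: [lekgedfu] → [lekkedvu]
  Rule 4 Degemination: [lekkedvu] → [lekedvu]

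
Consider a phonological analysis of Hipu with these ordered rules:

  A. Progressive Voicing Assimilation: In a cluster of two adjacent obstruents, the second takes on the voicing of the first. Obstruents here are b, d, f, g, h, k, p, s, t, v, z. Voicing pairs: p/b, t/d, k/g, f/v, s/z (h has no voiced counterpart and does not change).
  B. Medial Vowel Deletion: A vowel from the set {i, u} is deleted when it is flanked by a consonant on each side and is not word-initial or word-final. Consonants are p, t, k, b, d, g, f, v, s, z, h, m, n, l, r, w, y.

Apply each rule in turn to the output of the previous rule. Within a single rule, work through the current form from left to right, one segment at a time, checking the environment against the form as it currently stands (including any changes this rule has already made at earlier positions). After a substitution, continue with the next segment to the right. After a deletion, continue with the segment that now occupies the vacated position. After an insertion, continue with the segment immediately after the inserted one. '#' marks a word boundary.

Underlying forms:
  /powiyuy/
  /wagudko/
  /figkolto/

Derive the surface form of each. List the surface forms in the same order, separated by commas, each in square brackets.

/powiyuy/:
  A Progressive Voicing Assimilation: no change — [powiyuy]
  B Medial Vowel Deletion: [powiyuy] → [powyy]
/wagudko/:
  A Progressive Voicing Assimilation: [wagudko] → [wagudgo]
  B Medial Vowel Deletion: [wagudgo] → [wagdgo]
/figkolto/:
  A Progressive Voicing Assimilation: [figkolto] → [figgolto]
  B Medial Vowel Deletion: [figgolto] → [fggolto]

[powyy], [wagdgo], [fggolto]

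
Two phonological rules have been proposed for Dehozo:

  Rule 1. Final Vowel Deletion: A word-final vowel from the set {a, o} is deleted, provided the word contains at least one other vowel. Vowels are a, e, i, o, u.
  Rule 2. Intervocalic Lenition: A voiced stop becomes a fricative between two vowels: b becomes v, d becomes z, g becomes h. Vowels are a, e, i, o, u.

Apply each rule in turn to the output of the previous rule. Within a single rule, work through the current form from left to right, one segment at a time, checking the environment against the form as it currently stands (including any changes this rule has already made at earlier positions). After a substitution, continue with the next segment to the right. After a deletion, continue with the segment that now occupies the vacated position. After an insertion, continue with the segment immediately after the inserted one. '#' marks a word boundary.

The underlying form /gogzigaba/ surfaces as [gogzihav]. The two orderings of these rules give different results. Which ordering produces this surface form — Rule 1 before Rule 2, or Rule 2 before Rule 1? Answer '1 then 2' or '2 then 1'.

Order 1 then 2:
  1 Final Vowel Deletion: [gogzigaba] → [gogzigab]
  2 Intervocalic Lenition: [gogzigab] → [gogzihab]
  result: [gogzihab]
Order 2 then 1:
  2 Intervocalic Lenition: [gogzigaba] → [gogzihava]
  1 Final Vowel Deletion: [gogzihava] → [gogzihav]
  result: [gogzihav]

2 then 1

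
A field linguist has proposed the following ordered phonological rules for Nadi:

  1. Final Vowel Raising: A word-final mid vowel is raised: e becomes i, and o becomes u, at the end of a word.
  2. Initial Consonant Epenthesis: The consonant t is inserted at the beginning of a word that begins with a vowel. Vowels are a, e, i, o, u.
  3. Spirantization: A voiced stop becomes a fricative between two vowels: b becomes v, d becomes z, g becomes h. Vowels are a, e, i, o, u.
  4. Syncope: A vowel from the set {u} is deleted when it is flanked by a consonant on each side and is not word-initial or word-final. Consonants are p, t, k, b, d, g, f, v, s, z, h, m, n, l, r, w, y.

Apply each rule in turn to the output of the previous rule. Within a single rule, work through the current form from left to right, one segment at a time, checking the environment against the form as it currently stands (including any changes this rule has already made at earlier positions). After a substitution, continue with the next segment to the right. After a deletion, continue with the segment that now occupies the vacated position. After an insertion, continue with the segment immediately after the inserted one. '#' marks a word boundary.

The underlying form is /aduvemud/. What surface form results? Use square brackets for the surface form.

[tazvemd]

1 Final Vowel Raising: no change — [aduvemud]
2 Initial Consonant Epenthesis: [aduvemud] → [taduvemud]
3 Spirantization: [taduvemud] → [tazuvemud]
4 Syncope: [tazuvemud] → [tazvemd]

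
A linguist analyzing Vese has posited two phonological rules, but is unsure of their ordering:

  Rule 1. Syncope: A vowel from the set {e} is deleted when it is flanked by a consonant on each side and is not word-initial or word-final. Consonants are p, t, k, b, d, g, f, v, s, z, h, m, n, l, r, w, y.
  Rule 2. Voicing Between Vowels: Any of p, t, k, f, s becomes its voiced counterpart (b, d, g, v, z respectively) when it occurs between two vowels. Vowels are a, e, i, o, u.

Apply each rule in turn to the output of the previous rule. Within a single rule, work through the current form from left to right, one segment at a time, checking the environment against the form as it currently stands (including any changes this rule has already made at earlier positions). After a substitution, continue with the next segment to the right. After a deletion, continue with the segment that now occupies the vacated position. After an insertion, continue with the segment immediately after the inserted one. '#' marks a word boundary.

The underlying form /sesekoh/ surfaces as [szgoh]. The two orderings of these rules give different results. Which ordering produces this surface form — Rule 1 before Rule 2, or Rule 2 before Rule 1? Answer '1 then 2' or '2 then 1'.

2 then 1

Order 1 then 2:
  1 Syncope: [sesekoh] → [sskoh]
  2 Voicing Between Vowels: no change — [sskoh]
  result: [sskoh]
Order 2 then 1:
  2 Voicing Between Vowels: [sesekoh] → [sezegoh]
  1 Syncope: [sezegoh] → [szgoh]
  result: [szgoh]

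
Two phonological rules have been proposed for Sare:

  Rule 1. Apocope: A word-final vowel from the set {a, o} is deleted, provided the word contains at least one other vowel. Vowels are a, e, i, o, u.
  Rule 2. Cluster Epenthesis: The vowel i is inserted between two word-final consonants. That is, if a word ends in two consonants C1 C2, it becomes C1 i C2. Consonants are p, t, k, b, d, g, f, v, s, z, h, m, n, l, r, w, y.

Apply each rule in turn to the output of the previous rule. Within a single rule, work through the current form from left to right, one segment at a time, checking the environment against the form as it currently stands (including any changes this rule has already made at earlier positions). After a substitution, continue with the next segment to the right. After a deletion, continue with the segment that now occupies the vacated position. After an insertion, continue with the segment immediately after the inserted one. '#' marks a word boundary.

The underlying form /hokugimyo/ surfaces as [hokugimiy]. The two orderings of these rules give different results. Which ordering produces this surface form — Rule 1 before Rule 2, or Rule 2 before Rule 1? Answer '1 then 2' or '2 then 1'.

Order 1 then 2:
  1 Apocope: [hokugimyo] → [hokugimy]
  2 Cluster Epenthesis: [hokugimy] → [hokugimiy]
  result: [hokugimiy]
Order 2 then 1:
  2 Cluster Epenthesis: no change — [hokugimyo]
  1 Apocope: [hokugimyo] → [hokugimy]
  result: [hokugimy]

1 then 2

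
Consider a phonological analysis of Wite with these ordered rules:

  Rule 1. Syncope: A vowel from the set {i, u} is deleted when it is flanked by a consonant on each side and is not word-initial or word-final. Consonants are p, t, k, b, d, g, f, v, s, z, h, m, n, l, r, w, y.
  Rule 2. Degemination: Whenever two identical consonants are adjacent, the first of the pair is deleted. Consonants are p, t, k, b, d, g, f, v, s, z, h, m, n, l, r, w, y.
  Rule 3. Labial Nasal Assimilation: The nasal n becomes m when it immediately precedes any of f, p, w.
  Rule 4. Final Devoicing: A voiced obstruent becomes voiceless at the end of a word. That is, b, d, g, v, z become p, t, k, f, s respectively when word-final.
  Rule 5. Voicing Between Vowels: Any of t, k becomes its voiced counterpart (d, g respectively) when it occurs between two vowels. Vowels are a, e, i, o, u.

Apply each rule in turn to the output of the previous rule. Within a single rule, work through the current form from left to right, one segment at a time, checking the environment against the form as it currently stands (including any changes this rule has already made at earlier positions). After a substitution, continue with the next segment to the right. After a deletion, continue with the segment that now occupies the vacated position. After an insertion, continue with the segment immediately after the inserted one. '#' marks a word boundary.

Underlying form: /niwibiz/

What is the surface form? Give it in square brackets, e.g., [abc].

Rule 1 Syncope: [niwibiz] → [nwbz]
Rule 2 Degemination: no change — [nwbz]
Rule 3 Labial Nasal Assimilation: [nwbz] → [mwbz]
Rule 4 Final Devoicing: [mwbz] → [mwbs]
Rule 5 Voicing Between Vowels: no change — [mwbs]

[mwbs]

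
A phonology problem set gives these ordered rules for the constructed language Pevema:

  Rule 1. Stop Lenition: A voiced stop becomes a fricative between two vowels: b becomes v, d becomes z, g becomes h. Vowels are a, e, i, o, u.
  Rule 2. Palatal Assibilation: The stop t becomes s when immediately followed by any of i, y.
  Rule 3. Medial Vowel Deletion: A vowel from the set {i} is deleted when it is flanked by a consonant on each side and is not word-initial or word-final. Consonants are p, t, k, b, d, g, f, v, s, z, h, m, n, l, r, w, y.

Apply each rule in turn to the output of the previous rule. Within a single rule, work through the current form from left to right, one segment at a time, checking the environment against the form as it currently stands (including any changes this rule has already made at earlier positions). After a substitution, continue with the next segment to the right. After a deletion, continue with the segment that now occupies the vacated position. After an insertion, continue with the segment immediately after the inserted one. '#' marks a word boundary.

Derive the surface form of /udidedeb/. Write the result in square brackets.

Rule 1 Stop Lenition: [udidedeb] → [uzizezeb]
Rule 2 Palatal Assibilation: no change — [uzizezeb]
Rule 3 Medial Vowel Deletion: [uzizezeb] → [uzzezeb]

[uzzezeb]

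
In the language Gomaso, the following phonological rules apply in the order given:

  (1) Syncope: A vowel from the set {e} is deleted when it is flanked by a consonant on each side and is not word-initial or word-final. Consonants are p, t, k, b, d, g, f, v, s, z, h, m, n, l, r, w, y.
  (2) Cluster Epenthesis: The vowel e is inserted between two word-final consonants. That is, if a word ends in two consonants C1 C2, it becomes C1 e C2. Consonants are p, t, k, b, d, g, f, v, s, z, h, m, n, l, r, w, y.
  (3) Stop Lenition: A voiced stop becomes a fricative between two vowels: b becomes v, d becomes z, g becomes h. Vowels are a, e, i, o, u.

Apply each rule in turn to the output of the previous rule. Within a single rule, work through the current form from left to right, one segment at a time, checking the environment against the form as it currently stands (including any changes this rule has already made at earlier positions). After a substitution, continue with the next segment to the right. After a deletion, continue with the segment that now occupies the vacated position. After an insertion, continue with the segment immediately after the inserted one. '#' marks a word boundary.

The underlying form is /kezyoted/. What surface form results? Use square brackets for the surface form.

(1) Syncope: [kezyoted] → [kzyotd]
(2) Cluster Epenthesis: [kzyotd] → [kzyoted]
(3) Stop Lenition: no change — [kzyoted]

[kzyoted]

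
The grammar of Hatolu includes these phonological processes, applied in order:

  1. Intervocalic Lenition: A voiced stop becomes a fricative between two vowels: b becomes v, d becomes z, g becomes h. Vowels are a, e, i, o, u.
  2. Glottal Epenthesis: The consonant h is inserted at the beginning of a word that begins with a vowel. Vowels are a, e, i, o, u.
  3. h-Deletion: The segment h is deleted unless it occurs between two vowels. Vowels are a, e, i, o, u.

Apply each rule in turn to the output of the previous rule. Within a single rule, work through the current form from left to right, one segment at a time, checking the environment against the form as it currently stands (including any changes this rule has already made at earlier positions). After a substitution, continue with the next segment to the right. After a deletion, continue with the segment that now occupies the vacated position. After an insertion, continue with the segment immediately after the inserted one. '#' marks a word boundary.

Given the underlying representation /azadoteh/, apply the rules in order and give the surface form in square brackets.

1 Intervocalic Lenition: [azadoteh] → [azazoteh]
2 Glottal Epenthesis: [azazoteh] → [hazazoteh]
3 h-Deletion: [hazazoteh] → [azazote]

[azazote]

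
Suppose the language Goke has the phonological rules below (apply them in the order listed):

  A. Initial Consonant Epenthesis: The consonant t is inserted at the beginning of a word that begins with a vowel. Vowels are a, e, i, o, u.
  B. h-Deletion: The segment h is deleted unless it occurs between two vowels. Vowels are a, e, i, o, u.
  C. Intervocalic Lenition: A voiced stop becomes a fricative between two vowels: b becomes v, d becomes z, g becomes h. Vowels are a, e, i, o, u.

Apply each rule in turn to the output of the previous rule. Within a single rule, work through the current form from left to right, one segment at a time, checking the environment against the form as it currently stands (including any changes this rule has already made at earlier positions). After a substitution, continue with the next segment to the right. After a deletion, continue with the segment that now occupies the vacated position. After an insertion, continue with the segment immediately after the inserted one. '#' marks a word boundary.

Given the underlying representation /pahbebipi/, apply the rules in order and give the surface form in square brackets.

A Initial Consonant Epenthesis: no change — [pahbebipi]
B h-Deletion: [pahbebipi] → [pabebipi]
C Intervocalic Lenition: [pabebipi] → [pavevipi]

[pavevipi]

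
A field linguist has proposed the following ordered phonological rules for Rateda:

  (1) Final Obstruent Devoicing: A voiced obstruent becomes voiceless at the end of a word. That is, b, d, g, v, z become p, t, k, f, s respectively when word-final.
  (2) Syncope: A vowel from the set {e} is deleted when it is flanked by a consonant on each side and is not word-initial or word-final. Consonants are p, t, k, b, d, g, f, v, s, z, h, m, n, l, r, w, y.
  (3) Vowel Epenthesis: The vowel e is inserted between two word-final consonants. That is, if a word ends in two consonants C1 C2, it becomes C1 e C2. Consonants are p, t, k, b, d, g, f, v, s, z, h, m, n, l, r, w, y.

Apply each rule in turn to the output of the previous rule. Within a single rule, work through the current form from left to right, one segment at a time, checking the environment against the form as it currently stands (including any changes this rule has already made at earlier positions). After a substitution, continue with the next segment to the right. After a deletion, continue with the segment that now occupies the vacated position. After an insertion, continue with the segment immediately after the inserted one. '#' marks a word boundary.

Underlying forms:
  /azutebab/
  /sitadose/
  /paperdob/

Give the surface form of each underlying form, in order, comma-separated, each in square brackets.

/azutebab/:
  (1) Final Obstruent Devoicing: [azutebab] → [azutebap]
  (2) Syncope: [azutebap] → [azutbap]
  (3) Vowel Epenthesis: no change — [azutbap]
/sitadose/:
  (1) Final Obstruent Devoicing: no change — [sitadose]
  (2) Syncope: no change — [sitadose]
  (3) Vowel Epenthesis: no change — [sitadose]
/paperdob/:
  (1) Final Obstruent Devoicing: [paperdob] → [paperdop]
  (2) Syncope: [paperdop] → [paprdop]
  (3) Vowel Epenthesis: no change — [paprdop]

[azutbap], [sitadose], [paprdop]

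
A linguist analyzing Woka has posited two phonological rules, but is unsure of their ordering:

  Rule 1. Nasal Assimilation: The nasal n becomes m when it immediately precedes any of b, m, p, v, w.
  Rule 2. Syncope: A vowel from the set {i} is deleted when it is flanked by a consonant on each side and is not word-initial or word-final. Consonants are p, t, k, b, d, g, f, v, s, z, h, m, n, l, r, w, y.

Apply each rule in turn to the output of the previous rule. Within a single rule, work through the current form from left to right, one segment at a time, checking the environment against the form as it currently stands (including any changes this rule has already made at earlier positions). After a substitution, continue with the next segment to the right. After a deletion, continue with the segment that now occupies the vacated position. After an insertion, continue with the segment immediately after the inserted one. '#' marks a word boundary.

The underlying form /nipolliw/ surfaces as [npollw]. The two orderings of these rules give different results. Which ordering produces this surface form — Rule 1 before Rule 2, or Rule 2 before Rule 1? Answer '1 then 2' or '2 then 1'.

Order 1 then 2:
  1 Nasal Assimilation: no change — [nipolliw]
  2 Syncope: [nipolliw] → [npollw]
  result: [npollw]
Order 2 then 1:
  2 Syncope: [nipolliw] → [npollw]
  1 Nasal Assimilation: [npollw] → [mpollw]
  result: [mpollw]

1 then 2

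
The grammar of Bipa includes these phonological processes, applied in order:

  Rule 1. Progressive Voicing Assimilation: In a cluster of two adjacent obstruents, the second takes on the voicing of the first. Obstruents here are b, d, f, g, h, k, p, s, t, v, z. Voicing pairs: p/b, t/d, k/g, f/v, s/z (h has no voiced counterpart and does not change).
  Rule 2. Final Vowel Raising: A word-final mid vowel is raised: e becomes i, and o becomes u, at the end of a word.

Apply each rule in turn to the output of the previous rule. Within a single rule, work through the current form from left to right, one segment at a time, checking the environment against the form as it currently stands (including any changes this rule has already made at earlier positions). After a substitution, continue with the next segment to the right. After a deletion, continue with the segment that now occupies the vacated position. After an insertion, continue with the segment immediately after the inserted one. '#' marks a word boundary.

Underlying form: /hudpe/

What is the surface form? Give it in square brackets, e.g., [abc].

Rule 1 Progressive Voicing Assimilation: [hudpe] → [hudbe]
Rule 2 Final Vowel Raising: [hudbe] → [hudbi]

[hudbi]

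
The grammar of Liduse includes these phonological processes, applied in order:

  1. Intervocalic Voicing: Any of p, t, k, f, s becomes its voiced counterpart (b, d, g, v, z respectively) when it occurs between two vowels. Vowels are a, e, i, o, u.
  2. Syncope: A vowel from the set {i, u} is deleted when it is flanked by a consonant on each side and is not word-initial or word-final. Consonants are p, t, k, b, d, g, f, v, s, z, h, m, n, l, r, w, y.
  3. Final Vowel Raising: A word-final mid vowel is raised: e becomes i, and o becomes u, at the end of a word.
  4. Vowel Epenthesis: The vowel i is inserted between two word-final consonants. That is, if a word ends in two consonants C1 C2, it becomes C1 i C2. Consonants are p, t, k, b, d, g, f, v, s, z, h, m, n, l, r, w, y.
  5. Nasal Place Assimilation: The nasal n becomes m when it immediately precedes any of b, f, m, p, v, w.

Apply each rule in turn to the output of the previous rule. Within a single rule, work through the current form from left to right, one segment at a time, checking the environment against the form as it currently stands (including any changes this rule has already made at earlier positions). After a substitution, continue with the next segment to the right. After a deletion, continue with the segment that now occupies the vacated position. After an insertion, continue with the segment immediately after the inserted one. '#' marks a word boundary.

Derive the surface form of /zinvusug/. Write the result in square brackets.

[zmvzig]

1 Intervocalic Voicing: [zinvusug] → [zinvuzug]
2 Syncope: [zinvuzug] → [znvzg]
3 Final Vowel Raising: no change — [znvzg]
4 Vowel Epenthesis: [znvzg] → [znvzig]
5 Nasal Place Assimilation: [znvzig] → [zmvzig]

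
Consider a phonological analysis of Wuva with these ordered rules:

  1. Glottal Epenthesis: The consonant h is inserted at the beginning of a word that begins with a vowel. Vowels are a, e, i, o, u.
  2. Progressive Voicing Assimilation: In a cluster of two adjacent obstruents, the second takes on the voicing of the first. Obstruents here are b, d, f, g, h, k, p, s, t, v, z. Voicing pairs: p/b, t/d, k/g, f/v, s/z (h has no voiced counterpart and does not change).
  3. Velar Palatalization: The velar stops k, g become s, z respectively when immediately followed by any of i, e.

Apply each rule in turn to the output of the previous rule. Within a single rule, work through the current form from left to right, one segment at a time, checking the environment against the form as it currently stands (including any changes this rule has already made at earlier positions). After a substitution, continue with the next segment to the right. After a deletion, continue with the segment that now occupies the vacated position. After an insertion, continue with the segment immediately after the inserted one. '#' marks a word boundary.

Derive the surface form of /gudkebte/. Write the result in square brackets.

1 Glottal Epenthesis: no change — [gudkebte]
2 Progressive Voicing Assimilation: [gudkebte] → [gudgebde]
3 Velar Palatalization: [gudgebde] → [gudzebde]

[gudzebde]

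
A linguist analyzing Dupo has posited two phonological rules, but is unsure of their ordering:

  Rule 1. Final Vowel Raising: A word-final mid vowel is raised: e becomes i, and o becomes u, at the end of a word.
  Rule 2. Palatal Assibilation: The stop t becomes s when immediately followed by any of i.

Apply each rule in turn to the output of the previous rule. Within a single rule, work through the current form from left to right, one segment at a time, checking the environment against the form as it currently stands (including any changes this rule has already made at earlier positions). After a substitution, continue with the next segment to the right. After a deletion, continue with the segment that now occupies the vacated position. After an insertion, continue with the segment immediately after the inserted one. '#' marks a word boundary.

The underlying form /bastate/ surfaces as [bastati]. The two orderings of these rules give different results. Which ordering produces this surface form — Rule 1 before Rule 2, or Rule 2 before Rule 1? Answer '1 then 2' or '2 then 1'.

2 then 1

Order 1 then 2:
  1 Final Vowel Raising: [bastate] → [bastati]
  2 Palatal Assibilation: [bastati] → [bastasi]
  result: [bastasi]
Order 2 then 1:
  2 Palatal Assibilation: no change — [bastate]
  1 Final Vowel Raising: [bastate] → [bastati]
  result: [bastati]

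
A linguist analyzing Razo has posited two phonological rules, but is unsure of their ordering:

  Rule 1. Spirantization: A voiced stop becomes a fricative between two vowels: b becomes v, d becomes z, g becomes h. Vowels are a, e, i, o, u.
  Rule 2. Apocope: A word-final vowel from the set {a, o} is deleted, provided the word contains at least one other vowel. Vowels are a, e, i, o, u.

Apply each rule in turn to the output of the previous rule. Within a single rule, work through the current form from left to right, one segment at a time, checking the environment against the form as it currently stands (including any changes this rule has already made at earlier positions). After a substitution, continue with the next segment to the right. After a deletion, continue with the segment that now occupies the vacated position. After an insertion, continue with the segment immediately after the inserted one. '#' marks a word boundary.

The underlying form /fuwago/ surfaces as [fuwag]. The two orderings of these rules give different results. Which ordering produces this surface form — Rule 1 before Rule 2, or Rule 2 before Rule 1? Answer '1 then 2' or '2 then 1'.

2 then 1

Order 1 then 2:
  1 Spirantization: [fuwago] → [fuwaho]
  2 Apocope: [fuwaho] → [fuwah]
  result: [fuwah]
Order 2 then 1:
  2 Apocope: [fuwago] → [fuwag]
  1 Spirantization: no change — [fuwag]
  result: [fuwag]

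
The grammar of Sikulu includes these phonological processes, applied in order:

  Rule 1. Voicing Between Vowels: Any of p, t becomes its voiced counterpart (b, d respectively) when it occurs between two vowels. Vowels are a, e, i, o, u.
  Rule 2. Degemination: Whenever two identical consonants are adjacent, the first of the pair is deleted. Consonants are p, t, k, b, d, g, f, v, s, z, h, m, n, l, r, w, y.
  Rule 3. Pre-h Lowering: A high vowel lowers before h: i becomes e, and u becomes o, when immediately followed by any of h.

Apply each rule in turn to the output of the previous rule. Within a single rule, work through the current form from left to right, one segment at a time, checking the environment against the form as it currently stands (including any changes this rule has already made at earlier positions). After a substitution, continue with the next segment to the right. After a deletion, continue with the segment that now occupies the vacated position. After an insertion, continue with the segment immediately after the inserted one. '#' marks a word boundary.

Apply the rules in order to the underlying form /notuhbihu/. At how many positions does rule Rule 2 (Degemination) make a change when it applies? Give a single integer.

0

Rule 1 Voicing Between Vowels: [notuhbihu] → [noduhbihu]
Rule 2 Degemination: no change — [noduhbihu]
Rule 3 Pre-h Lowering: [noduhbihu] → [nodohbehu]
Rule Rule 2 changed 0 position(s).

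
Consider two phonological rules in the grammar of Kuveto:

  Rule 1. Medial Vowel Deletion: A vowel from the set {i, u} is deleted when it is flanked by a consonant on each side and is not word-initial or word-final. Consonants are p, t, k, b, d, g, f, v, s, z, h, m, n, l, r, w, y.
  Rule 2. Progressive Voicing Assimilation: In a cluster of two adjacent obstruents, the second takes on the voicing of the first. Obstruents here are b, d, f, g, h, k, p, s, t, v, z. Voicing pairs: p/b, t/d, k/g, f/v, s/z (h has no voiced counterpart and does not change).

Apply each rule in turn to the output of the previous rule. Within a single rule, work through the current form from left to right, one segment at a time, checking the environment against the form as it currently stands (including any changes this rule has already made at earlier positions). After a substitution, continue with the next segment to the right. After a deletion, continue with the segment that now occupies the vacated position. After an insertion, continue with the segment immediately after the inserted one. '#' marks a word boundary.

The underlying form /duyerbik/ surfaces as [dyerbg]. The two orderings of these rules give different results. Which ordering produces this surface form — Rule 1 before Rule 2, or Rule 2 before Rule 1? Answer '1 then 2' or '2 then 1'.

Order 1 then 2:
  1 Medial Vowel Deletion: [duyerbik] → [dyerbk]
  2 Progressive Voicing Assimilation: [dyerbk] → [dyerbg]
  result: [dyerbg]
Order 2 then 1:
  2 Progressive Voicing Assimilation: no change — [duyerbik]
  1 Medial Vowel Deletion: [duyerbik] → [dyerbk]
  result: [dyerbk]

1 then 2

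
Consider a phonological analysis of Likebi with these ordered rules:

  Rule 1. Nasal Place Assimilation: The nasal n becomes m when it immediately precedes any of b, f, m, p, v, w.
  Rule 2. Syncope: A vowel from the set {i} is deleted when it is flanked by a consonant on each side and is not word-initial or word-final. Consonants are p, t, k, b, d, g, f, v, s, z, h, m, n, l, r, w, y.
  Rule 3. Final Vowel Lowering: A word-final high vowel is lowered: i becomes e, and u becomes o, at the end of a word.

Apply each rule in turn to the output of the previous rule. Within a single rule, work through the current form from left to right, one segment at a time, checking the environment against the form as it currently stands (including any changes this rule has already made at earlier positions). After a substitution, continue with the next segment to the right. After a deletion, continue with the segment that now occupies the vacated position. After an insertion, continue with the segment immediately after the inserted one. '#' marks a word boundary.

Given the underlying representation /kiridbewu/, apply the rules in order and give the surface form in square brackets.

[krdbewo]

Rule 1 Nasal Place Assimilation: no change — [kiridbewu]
Rule 2 Syncope: [kiridbewu] → [krdbewu]
Rule 3 Final Vowel Lowering: [krdbewu] → [krdbewo]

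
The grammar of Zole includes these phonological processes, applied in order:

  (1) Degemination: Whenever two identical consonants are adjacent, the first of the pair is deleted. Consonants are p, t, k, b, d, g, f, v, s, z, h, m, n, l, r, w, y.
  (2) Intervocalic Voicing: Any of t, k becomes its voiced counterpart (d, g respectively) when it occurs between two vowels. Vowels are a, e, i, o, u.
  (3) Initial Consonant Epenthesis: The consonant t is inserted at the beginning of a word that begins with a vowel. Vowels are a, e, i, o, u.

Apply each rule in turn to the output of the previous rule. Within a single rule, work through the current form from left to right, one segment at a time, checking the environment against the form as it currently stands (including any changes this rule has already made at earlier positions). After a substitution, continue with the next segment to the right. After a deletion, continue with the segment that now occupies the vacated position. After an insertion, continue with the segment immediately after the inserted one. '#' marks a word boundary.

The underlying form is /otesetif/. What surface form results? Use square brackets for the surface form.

(1) Degemination: no change — [otesetif]
(2) Intervocalic Voicing: [otesetif] → [odesedif]
(3) Initial Consonant Epenthesis: [odesedif] → [todesedif]

[todesedif]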